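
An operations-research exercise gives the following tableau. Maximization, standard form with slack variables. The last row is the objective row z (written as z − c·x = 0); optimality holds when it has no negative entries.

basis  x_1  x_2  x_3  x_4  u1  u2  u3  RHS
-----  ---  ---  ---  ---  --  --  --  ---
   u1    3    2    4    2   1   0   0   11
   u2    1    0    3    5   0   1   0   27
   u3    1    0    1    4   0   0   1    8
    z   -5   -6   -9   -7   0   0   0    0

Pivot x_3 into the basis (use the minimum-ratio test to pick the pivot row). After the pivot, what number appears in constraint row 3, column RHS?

21/4

Ratio test on column x_3 — row 1: 11/4 = 11/4; row 2: 27/3 = 9; row 3: 8/1 = 8. Minimum is 11/4 at row 1 (u1 leaves); pivot element 4.
Divide row 1 by 4; eliminate column x_3 from the other rows.
Row 3 update in column RHS: 8 − 1·(11/4) = 21/4.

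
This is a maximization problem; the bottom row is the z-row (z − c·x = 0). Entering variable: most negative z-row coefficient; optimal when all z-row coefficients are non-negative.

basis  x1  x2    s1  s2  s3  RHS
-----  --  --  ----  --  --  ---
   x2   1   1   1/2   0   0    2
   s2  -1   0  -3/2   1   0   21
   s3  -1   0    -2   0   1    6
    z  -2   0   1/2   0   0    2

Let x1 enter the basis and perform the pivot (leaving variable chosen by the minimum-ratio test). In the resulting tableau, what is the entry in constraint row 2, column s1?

Ratio test on column x1 — row 1: 2/1 = 2; row 2: entry -1 ≤ 0; row 3: entry -1 ≤ 0. Minimum is 2 at row 1 (x2 leaves); pivot element 1.
Divide row 1 by 1; eliminate column x1 from the other rows.
Row 2 update in column s1: -3/2 − (-1)·(1/2) = -1.

-1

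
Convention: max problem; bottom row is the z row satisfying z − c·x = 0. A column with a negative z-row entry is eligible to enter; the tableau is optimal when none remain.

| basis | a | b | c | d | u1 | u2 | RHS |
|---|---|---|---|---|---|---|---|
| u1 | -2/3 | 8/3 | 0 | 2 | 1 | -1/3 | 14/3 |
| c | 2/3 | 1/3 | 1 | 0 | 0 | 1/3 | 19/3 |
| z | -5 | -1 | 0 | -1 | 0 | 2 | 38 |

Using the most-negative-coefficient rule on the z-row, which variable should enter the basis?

a

Negative z-row entries: a: -5, b: -1, d: -1.
The most negative is -5 in column a, so a enters.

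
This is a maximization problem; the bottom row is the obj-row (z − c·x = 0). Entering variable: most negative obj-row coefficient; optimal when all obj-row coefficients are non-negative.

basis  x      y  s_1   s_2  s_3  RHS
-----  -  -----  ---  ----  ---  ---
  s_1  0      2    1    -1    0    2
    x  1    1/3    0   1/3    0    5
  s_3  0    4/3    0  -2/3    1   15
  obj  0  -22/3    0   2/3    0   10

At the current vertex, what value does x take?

5

x is basic (row 2); its value is the RHS of that row, 5.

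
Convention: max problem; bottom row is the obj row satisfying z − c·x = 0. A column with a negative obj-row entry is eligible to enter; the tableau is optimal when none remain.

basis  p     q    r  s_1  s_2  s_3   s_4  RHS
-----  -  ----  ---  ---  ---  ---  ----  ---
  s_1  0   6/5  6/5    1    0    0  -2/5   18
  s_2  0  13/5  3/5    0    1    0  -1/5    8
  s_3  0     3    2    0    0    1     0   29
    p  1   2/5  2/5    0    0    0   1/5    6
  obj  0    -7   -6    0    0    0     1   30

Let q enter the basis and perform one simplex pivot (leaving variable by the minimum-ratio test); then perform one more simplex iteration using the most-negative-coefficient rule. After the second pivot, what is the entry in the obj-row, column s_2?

Ratio test on column q — row 1: 18/(6/5) = 15; row 2: 8/(13/5) = 40/13; row 3: 29/3 = 29/3; row 4: 6/(2/5) = 15. Minimum is 40/13 at row 2 (s_2 leaves); pivot element 13/5.
Divide row 2 by 13/5; eliminate column q from the other rows.
Second iteration: most negative obj-row entry is -57/13 in column r, so r enters.
Ratio test on column r — row 1: (186/13)/(12/13) = 31/2; row 2: (40/13)/(3/13) = 40/3; row 3: (257/13)/(17/13) = 257/17; row 4: (62/13)/(4/13) = 31/2. Minimum is 40/3 at row 2 (q leaves); pivot element 3/13.
Divide row 2 by 3/13; eliminate column r from the other rows.
After both pivots, the entry at the obj-row, column s_2 is 10.

10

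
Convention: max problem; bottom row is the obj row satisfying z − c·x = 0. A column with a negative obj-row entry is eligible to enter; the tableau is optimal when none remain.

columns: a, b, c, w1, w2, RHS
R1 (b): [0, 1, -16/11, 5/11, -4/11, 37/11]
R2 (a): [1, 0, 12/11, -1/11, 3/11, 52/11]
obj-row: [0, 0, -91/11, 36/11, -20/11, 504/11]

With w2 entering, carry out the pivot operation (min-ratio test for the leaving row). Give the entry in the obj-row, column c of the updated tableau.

Ratio test on column w2 — row 1: entry -4/11 ≤ 0; row 2: (52/11)/(3/11) = 52/3. Minimum is 52/3 at row 2 (a leaves); pivot element 3/11.
Divide row 2 by 3/11; eliminate column w2 from the other rows.
obj-row update in column c: -91/11 − (-20/11)·4 = -1.

-1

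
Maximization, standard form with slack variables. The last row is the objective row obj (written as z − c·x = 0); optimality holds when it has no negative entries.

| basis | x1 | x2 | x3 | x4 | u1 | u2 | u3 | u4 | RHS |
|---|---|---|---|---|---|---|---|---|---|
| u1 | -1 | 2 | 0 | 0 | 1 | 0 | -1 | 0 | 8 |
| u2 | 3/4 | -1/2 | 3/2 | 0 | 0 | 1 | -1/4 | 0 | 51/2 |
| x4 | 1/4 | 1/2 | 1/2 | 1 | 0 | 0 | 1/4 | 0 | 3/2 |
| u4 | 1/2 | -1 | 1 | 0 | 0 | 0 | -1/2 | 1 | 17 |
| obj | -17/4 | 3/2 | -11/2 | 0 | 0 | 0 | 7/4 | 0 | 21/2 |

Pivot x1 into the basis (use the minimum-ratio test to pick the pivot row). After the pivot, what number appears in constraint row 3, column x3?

2

Ratio test on column x1 — row 1: entry -1 ≤ 0; row 2: (51/2)/(3/4) = 34; row 3: (3/2)/(1/4) = 6; row 4: 17/(1/2) = 34. Minimum is 6 at row 3 (x4 leaves); pivot element 1/4.
Divide row 3 by 1/4; eliminate column x1 from the other rows.
In the new row 3, the x3 entry is the old entry divided by the pivot: (1/2)/(1/4) = 2.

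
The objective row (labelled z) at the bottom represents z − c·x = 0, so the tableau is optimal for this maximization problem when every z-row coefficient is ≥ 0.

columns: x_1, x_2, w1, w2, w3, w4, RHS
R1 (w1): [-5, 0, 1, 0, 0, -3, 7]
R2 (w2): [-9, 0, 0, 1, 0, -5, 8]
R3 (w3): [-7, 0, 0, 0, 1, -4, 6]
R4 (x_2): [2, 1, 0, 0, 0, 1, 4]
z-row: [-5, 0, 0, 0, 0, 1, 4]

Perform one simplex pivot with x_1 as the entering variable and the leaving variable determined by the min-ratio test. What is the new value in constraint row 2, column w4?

-1/2

Ratio test on column x_1 — row 1: entry -5 ≤ 0; row 2: entry -9 ≤ 0; row 3: entry -7 ≤ 0; row 4: 4/2 = 2. Minimum is 2 at row 4 (x_2 leaves); pivot element 2.
Divide row 4 by 2; eliminate column x_1 from the other rows.
Row 2 update in column w4: -5 − (-9)·(1/2) = -1/2.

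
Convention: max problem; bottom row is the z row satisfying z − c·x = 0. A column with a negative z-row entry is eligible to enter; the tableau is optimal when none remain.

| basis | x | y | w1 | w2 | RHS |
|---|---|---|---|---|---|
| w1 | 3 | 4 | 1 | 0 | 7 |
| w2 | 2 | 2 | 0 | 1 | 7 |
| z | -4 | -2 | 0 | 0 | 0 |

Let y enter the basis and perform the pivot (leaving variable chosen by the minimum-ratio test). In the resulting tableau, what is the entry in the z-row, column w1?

Ratio test on column y — row 1: 7/4 = 7/4; row 2: 7/2 = 7/2. Minimum is 7/4 at row 1 (w1 leaves); pivot element 4.
Divide row 1 by 4; eliminate column y from the other rows.
z-row update in column w1: 0 − (-2)·(1/4) = 1/2.

1/2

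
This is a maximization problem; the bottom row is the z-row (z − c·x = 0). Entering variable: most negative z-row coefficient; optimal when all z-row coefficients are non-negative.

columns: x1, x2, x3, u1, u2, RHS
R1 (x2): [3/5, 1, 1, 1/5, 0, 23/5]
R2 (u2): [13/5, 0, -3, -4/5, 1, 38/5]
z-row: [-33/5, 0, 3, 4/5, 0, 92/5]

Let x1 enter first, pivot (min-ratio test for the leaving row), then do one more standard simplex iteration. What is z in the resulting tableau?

500/11

Ratio test on column x1 — row 1: (23/5)/(3/5) = 23/3; row 2: (38/5)/(13/5) = 38/13. Minimum is 38/13 at row 2 (u2 leaves); pivot element 13/5.
Pivot on row 2; the z-row RHS becomes 92/5 − (-33/5)·(38/13) = 490/13.
Next entering variable (most negative z-row entry -60/13): x3.
Ratio test on column x3 — row 1: (37/13)/(22/13) = 37/22; row 2: entry -15/13 ≤ 0. Minimum is 37/22 at row 1 (x2 leaves); pivot element 22/13.
After the second pivot the z-row RHS is 490/13 − (-60/13)·(37/22) = 500/11.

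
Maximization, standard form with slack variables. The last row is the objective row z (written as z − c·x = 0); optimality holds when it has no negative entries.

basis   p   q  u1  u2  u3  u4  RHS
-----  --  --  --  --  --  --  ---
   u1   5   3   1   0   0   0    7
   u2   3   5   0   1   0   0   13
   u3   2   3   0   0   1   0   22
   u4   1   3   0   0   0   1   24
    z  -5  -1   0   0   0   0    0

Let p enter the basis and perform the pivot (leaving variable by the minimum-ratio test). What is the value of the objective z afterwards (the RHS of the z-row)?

Ratio test on column p — row 1: 7/5 = 7/5; row 2: 13/3 = 13/3; row 3: 22/2 = 11; row 4: 24/1 = 24. Minimum is 7/5 at row 1 (u1 leaves); pivot element 5.
Pivot on row 1; the z-row RHS becomes 0 − (-5)·(7/5) = 7.

7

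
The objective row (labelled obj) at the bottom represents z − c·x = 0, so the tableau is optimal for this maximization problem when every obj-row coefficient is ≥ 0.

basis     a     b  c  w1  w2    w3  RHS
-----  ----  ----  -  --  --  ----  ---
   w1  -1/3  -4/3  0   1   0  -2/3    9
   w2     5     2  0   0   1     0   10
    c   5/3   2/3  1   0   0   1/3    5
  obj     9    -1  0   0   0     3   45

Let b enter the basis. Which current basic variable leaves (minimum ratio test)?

Column b entries and ratios — w1: -4/3 ≤ 0, skip; w2: 10/2 = 5; c: 5/(2/3) = 15/2.
Smallest ratio is 5 in the row of w2, so w2 leaves.

w2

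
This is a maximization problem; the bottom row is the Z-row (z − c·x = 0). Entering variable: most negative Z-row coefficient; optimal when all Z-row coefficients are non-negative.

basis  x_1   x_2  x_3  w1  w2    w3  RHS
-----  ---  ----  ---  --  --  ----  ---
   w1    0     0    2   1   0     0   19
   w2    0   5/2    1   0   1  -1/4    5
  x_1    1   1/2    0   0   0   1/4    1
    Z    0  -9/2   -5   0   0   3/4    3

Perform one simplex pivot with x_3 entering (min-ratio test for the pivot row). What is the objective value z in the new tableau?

Ratio test on column x_3 — row 1: 19/2 = 19/2; row 2: 5/1 = 5; row 3: entry 0 ≤ 0. Minimum is 5 at row 2 (w2 leaves); pivot element 1.
Pivot on row 2; the Z-row RHS becomes 3 − (-5)·5 = 28.

28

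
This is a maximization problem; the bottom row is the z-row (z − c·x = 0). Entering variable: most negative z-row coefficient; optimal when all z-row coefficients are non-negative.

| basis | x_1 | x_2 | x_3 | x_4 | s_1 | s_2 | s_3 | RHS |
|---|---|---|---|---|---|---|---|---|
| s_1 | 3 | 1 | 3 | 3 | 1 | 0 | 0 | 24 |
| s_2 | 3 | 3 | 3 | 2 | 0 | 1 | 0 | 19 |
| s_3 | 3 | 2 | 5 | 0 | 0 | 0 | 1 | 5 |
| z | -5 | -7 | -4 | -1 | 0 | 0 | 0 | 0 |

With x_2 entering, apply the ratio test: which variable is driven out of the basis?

s_3

Column x_2 entries and ratios — s_1: 24/1 = 24; s_2: 19/3 = 19/3; s_3: 5/2 = 5/2.
Smallest ratio is 5/2 in the row of s_3, so s_3 leaves.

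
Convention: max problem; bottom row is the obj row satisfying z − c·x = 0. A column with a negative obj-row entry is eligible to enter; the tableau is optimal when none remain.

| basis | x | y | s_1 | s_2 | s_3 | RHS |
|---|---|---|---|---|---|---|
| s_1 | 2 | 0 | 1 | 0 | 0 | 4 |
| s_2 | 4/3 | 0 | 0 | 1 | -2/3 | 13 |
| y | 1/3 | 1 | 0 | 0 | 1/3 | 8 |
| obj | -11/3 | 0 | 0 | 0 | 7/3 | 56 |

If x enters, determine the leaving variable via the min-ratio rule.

s_1

Column x entries and ratios — s_1: 4/2 = 2; s_2: 13/(4/3) = 39/4; y: 8/(1/3) = 24.
Smallest ratio is 2 in the row of s_1, so s_1 leaves.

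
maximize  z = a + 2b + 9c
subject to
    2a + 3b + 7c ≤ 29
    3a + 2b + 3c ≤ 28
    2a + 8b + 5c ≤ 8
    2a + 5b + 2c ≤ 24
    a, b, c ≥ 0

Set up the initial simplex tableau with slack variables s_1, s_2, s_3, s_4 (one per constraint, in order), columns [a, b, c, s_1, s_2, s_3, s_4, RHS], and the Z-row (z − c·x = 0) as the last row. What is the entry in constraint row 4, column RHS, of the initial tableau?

24

The RHS of constraint 4 is b_4 = 24.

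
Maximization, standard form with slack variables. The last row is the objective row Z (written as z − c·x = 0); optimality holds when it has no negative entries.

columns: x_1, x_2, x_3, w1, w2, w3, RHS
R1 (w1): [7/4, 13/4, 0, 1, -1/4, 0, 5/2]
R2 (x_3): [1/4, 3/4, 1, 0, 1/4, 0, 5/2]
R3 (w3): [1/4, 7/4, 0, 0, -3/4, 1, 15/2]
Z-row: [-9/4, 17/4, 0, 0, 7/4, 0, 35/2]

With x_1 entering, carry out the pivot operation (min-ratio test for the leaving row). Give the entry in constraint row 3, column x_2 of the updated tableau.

Ratio test on column x_1 — row 1: (5/2)/(7/4) = 10/7; row 2: (5/2)/(1/4) = 10; row 3: (15/2)/(1/4) = 30. Minimum is 10/7 at row 1 (w1 leaves); pivot element 7/4.
Divide row 1 by 7/4; eliminate column x_1 from the other rows.
Row 3 update in column x_2: 7/4 − (1/4)·(13/7) = 9/7.

9/7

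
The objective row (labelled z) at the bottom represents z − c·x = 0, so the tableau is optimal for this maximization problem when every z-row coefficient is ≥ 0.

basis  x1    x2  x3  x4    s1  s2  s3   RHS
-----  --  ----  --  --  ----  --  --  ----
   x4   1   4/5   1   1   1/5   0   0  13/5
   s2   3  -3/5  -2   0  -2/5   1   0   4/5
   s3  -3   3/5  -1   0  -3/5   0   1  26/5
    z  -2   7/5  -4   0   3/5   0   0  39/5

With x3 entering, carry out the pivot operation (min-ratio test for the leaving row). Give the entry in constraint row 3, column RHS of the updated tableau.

39/5

Ratio test on column x3 — row 1: (13/5)/1 = 13/5; row 2: entry -2 ≤ 0; row 3: entry -1 ≤ 0. Minimum is 13/5 at row 1 (x4 leaves); pivot element 1.
Divide row 1 by 1; eliminate column x3 from the other rows.
Row 3 update in column RHS: 26/5 − (-1)·(13/5) = 39/5.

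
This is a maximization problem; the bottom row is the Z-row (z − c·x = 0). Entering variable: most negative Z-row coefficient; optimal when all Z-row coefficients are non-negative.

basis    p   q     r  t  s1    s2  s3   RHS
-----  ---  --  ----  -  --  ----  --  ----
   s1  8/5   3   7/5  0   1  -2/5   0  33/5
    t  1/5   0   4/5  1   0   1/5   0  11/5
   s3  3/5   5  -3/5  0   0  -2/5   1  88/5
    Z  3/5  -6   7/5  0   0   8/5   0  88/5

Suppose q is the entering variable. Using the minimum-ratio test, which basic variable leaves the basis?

Column q entries and ratios — s1: (33/5)/3 = 11/5; t: 0 ≤ 0, skip; s3: (88/5)/5 = 88/25.
Smallest ratio is 11/5 in the row of s1, so s1 leaves.

s1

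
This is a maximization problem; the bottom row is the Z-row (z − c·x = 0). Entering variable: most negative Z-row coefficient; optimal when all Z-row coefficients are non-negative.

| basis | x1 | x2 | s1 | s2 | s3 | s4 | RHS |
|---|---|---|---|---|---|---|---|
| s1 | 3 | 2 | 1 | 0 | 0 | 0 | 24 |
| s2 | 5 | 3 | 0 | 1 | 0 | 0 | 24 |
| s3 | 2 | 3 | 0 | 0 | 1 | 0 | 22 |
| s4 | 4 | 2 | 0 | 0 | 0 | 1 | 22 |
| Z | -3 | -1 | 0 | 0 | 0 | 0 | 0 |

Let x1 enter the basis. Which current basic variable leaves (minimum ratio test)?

s2

Column x1 entries and ratios — s1: 24/3 = 8; s2: 24/5 = 24/5; s3: 22/2 = 11; s4: 22/4 = 11/2.
Smallest ratio is 24/5 in the row of s2, so s2 leaves.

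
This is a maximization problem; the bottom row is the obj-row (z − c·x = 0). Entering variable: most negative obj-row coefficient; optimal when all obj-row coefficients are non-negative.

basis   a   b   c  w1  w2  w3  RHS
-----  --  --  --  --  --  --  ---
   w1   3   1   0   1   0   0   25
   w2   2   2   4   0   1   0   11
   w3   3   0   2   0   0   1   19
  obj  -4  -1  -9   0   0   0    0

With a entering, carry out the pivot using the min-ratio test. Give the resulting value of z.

22

Ratio test on column a — row 1: 25/3 = 25/3; row 2: 11/2 = 11/2; row 3: 19/3 = 19/3. Minimum is 11/2 at row 2 (w2 leaves); pivot element 2.
Pivot on row 2; the obj-row RHS becomes 0 − (-4)·(11/2) = 22.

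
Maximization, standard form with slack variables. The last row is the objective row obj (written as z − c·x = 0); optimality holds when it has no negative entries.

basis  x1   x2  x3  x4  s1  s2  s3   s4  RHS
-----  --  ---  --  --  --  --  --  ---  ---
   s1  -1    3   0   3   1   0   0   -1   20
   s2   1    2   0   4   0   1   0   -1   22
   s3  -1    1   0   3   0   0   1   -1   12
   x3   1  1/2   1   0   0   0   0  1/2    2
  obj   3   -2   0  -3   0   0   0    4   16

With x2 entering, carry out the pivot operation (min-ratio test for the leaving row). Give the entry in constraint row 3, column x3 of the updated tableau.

Ratio test on column x2 — row 1: 20/3 = 20/3; row 2: 22/2 = 11; row 3: 12/1 = 12; row 4: 2/(1/2) = 4. Minimum is 4 at row 4 (x3 leaves); pivot element 1/2.
Divide row 4 by 1/2; eliminate column x2 from the other rows.
Row 3 update in column x3: 0 − 1·2 = -2.

-2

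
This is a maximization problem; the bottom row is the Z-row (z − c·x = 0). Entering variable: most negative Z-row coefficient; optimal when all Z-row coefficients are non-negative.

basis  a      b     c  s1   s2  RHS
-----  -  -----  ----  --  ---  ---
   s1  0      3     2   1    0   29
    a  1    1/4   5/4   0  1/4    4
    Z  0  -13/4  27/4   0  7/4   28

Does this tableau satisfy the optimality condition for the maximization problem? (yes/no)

The Z-row has a negative entry -13/4 in column b, so it is not optimal.

no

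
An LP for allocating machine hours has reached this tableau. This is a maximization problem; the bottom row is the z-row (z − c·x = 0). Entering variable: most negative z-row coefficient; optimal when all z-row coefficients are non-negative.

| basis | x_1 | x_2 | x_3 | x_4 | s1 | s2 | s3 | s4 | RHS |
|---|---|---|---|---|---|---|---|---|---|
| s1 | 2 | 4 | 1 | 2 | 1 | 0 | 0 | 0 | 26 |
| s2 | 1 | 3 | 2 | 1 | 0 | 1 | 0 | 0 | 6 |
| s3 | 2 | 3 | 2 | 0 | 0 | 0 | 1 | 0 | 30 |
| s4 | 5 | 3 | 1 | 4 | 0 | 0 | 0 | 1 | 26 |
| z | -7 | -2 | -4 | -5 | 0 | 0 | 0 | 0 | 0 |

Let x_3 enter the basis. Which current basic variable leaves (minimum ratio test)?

s2

Column x_3 entries and ratios — s1: 26/1 = 26; s2: 6/2 = 3; s3: 30/2 = 15; s4: 26/1 = 26.
Smallest ratio is 3 in the row of s2, so s2 leaves.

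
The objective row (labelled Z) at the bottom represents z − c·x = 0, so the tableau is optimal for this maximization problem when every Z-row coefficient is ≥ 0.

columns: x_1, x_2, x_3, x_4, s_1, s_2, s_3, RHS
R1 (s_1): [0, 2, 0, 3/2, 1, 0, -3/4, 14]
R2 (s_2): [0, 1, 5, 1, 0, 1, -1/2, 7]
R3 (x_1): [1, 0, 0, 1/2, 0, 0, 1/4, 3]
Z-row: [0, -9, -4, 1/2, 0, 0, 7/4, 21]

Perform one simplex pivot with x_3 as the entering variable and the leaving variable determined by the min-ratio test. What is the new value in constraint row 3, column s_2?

Ratio test on column x_3 — row 1: entry 0 ≤ 0; row 2: 7/5 = 7/5; row 3: entry 0 ≤ 0. Minimum is 7/5 at row 2 (s_2 leaves); pivot element 5.
Divide row 2 by 5; eliminate column x_3 from the other rows.
Row 3 update in column s_2: 0 − 0·(1/5) = 0.

0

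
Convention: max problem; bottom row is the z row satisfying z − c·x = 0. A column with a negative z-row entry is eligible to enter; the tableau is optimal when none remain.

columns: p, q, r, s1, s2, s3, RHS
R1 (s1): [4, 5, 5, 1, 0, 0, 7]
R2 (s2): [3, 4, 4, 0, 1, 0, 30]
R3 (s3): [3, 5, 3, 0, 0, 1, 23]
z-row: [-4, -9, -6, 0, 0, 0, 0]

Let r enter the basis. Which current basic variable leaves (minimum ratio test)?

s1

Column r entries and ratios — s1: 7/5 = 7/5; s2: 30/4 = 15/2; s3: 23/3 = 23/3.
Smallest ratio is 7/5 in the row of s1, so s1 leaves.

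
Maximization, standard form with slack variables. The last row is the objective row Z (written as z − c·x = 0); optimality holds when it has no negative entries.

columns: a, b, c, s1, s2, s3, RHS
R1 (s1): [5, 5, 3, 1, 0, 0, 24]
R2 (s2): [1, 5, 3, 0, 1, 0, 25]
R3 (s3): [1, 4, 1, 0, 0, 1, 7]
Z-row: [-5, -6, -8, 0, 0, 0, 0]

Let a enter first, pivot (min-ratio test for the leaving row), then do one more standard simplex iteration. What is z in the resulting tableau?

103/2

Ratio test on column a — row 1: 24/5 = 24/5; row 2: 25/1 = 25; row 3: 7/1 = 7. Minimum is 24/5 at row 1 (s1 leaves); pivot element 5.
Pivot on row 1; the Z-row RHS becomes 0 − (-5)·(24/5) = 24.
Next entering variable (most negative Z-row entry -5): c.
Ratio test on column c — row 1: (24/5)/(3/5) = 8; row 2: (101/5)/(12/5) = 101/12; row 3: (11/5)/(2/5) = 11/2. Minimum is 11/2 at row 3 (s3 leaves); pivot element 2/5.
After the second pivot the Z-row RHS is 24 − (-5)·(11/2) = 103/2.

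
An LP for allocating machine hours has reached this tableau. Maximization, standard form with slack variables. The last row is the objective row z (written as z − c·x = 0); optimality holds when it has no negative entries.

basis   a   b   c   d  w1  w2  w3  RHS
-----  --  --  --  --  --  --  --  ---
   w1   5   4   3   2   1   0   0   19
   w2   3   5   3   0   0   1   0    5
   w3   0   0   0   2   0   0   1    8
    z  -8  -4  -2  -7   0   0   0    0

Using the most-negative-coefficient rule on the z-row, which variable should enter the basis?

a

Negative z-row entries: a: -8, b: -4, c: -2, d: -7.
The most negative is -8 in column a, so a enters.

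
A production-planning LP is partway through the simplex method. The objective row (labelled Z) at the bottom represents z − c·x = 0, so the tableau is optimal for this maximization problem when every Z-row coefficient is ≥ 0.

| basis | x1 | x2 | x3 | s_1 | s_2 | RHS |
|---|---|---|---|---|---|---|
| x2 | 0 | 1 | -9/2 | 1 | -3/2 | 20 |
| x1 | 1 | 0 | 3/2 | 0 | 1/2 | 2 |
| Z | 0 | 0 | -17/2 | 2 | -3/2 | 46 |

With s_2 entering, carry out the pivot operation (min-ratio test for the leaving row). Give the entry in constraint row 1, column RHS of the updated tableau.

26

Ratio test on column s_2 — row 1: entry -3/2 ≤ 0; row 2: 2/(1/2) = 4. Minimum is 4 at row 2 (x1 leaves); pivot element 1/2.
Divide row 2 by 1/2; eliminate column s_2 from the other rows.
Row 1 update in column RHS: 20 − (-3/2)·4 = 26.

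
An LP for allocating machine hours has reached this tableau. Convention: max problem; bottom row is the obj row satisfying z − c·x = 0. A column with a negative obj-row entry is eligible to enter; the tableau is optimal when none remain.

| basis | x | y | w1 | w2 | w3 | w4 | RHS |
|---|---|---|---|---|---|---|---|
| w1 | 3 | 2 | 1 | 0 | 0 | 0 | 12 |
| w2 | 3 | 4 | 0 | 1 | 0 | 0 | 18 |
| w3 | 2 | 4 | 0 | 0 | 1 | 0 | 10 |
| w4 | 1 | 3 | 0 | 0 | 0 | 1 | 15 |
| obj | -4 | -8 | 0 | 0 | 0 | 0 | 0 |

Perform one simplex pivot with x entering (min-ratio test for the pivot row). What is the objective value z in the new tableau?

16

Ratio test on column x — row 1: 12/3 = 4; row 2: 18/3 = 6; row 3: 10/2 = 5; row 4: 15/1 = 15. Minimum is 4 at row 1 (w1 leaves); pivot element 3.
Pivot on row 1; the obj-row RHS becomes 0 − (-4)·4 = 16.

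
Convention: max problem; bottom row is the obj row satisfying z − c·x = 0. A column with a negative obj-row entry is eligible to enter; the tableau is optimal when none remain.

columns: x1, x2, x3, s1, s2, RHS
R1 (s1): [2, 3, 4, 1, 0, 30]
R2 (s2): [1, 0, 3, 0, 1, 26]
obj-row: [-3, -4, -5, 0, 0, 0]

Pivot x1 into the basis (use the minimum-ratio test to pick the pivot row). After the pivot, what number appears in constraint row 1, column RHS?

Ratio test on column x1 — row 1: 30/2 = 15; row 2: 26/1 = 26. Minimum is 15 at row 1 (s1 leaves); pivot element 2.
Divide row 1 by 2; eliminate column x1 from the other rows.
In the new row 1, the RHS entry is the old entry divided by the pivot: 30/2 = 15.

15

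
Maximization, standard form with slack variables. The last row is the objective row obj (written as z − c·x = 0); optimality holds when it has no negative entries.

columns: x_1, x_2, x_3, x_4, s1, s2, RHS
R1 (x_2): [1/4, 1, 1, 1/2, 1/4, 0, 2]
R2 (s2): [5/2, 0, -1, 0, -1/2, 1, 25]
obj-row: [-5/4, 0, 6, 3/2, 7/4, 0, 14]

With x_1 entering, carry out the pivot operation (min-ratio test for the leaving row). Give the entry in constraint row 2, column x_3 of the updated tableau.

-11

Ratio test on column x_1 — row 1: 2/(1/4) = 8; row 2: 25/(5/2) = 10. Minimum is 8 at row 1 (x_2 leaves); pivot element 1/4.
Divide row 1 by 1/4; eliminate column x_1 from the other rows.
Row 2 update in column x_3: -1 − (5/2)·4 = -11.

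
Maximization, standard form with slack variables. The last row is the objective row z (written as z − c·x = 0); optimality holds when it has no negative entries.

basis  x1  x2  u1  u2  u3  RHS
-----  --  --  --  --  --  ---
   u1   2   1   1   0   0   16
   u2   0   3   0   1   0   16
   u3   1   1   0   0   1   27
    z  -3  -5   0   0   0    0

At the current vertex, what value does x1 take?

0

x1 is not in the basis, so in the current basic feasible solution x1 = 0.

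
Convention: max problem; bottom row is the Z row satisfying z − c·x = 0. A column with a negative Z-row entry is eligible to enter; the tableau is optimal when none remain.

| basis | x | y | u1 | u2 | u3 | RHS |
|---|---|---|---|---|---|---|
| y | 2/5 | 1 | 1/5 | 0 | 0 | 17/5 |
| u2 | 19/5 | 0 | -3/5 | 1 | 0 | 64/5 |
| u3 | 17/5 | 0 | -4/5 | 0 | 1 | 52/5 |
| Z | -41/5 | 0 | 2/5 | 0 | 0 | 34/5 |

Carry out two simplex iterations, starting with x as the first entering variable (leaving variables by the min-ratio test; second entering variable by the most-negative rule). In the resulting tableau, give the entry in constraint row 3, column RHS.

Ratio test on column x — row 1: (17/5)/(2/5) = 17/2; row 2: (64/5)/(19/5) = 64/19; row 3: (52/5)/(17/5) = 52/17. Minimum is 52/17 at row 3 (u3 leaves); pivot element 17/5.
Divide row 3 by 17/5; eliminate column x from the other rows.
Second iteration: most negative Z-row entry is -26/17 in column u1, so u1 enters.
Ratio test on column u1 — row 1: (37/17)/(5/17) = 37/5; row 2: (20/17)/(5/17) = 4; row 3: entry -4/17 ≤ 0. Minimum is 4 at row 2 (u2 leaves); pivot element 5/17.
Divide row 2 by 5/17; eliminate column u1 from the other rows.
After both pivots, the entry at constraint row 3, column RHS is 4.

4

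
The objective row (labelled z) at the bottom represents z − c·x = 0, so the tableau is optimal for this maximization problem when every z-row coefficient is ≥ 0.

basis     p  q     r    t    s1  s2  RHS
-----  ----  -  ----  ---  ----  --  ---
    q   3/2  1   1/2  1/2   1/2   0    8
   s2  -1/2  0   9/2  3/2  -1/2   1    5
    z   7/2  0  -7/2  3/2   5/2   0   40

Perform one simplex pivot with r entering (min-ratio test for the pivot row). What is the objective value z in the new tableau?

Ratio test on column r — row 1: 8/(1/2) = 16; row 2: 5/(9/2) = 10/9. Minimum is 10/9 at row 2 (s2 leaves); pivot element 9/2.
Pivot on row 2; the z-row RHS becomes 40 − (-7/2)·(10/9) = 395/9.

395/9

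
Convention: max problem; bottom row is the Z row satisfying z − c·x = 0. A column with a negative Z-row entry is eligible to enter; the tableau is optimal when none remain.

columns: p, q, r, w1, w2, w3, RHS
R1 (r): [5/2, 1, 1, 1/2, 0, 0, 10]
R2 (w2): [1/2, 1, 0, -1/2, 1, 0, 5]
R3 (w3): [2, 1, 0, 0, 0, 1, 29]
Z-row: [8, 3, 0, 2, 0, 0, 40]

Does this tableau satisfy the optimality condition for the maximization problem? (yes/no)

yes

Every Z-row coefficient is ≥ 0, so the tableau is optimal.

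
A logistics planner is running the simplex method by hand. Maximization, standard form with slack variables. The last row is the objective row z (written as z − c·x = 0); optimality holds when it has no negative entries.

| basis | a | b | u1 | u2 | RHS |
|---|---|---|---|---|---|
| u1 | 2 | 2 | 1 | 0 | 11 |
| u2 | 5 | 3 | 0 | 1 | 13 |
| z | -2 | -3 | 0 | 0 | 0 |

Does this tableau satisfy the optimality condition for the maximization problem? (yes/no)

The z-row has a negative entry -3 in column b, so it is not optimal.

no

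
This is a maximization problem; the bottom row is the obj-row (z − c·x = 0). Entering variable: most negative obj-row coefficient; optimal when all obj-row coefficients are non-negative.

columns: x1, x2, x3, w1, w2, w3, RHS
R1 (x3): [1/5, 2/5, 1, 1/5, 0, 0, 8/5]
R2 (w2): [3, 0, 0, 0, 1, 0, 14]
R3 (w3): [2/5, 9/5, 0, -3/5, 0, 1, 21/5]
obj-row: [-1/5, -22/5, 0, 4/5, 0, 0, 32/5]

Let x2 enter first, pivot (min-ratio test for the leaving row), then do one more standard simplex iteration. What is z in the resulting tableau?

18

Ratio test on column x2 — row 1: (8/5)/(2/5) = 4; row 2: entry 0 ≤ 0; row 3: (21/5)/(9/5) = 7/3. Minimum is 7/3 at row 3 (w3 leaves); pivot element 9/5.
Pivot on row 3; the obj-row RHS becomes 32/5 − (-22/5)·(7/3) = 50/3.
Next entering variable (most negative obj-row entry -2/3): w1.
Ratio test on column w1 — row 1: (2/3)/(1/3) = 2; row 2: entry 0 ≤ 0; row 3: entry -1/3 ≤ 0. Minimum is 2 at row 1 (x3 leaves); pivot element 1/3.
After the second pivot the obj-row RHS is 50/3 − (-2/3)·2 = 18.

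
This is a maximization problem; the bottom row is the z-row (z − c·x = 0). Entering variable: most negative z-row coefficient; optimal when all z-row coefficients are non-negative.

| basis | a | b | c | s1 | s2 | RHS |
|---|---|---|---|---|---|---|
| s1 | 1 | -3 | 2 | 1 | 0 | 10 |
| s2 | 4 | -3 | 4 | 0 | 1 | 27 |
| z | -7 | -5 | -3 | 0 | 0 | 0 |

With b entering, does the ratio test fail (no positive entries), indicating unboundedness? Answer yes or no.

Every constraint-row entry in column b is ≤ 0, so increasing b is unbounded.

yes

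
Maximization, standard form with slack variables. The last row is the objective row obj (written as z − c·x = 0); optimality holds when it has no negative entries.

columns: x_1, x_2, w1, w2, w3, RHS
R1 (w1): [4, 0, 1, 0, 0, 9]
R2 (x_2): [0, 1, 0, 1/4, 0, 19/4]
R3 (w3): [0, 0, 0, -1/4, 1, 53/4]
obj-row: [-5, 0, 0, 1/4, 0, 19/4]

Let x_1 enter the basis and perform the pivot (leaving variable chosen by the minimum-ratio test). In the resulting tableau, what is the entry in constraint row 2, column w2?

1/4

Ratio test on column x_1 — row 1: 9/4 = 9/4; row 2: entry 0 ≤ 0; row 3: entry 0 ≤ 0. Minimum is 9/4 at row 1 (w1 leaves); pivot element 4.
Divide row 1 by 4; eliminate column x_1 from the other rows.
Row 2 update in column w2: 1/4 − 0·0 = 1/4.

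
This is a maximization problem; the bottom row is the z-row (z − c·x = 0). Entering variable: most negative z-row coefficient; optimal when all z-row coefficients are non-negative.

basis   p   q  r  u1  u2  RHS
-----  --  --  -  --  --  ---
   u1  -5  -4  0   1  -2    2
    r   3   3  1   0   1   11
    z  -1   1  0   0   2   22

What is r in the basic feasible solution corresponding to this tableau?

11

r is basic (row 2); its value is the RHS of that row, 11.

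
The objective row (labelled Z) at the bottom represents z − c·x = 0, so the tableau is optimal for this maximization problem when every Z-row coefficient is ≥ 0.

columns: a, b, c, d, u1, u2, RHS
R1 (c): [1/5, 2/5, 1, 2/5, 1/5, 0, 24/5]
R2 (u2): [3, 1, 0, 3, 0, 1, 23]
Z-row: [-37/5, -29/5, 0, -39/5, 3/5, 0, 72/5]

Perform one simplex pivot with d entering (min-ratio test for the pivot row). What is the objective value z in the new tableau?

371/5

Ratio test on column d — row 1: (24/5)/(2/5) = 12; row 2: 23/3 = 23/3. Minimum is 23/3 at row 2 (u2 leaves); pivot element 3.
Pivot on row 2; the Z-row RHS becomes 72/5 − (-39/5)·(23/3) = 371/5.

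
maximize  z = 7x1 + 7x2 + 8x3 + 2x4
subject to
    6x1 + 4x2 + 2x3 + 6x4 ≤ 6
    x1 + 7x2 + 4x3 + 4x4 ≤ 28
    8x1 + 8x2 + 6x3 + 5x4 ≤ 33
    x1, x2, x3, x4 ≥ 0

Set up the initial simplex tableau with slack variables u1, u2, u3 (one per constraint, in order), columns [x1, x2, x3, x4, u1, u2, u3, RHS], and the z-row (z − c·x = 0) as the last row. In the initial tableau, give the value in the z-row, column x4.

The z-row carries the negated objective coefficients: the x4 entry is -2.

-2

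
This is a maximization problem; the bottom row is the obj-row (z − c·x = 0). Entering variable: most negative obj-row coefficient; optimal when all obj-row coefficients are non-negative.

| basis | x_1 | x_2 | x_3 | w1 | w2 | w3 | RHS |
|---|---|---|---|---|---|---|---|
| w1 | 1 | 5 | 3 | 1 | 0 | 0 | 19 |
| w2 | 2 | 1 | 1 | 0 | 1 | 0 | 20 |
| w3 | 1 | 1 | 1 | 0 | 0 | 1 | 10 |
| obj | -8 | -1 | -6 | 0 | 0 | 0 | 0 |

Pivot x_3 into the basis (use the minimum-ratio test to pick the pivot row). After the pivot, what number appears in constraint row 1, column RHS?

19/3

Ratio test on column x_3 — row 1: 19/3 = 19/3; row 2: 20/1 = 20; row 3: 10/1 = 10. Minimum is 19/3 at row 1 (w1 leaves); pivot element 3.
Divide row 1 by 3; eliminate column x_3 from the other rows.
In the new row 1, the RHS entry is the old entry divided by the pivot: 19/3 = 19/3.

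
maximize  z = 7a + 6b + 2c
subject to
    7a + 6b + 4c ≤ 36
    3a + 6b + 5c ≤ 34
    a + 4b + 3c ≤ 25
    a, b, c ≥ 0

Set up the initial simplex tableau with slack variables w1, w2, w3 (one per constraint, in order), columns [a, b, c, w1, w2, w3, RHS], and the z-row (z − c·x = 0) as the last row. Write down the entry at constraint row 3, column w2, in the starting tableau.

0

Slack w2 belongs to constraint 2; its column is the unit vector e_2, so the entry in row 3 is 0.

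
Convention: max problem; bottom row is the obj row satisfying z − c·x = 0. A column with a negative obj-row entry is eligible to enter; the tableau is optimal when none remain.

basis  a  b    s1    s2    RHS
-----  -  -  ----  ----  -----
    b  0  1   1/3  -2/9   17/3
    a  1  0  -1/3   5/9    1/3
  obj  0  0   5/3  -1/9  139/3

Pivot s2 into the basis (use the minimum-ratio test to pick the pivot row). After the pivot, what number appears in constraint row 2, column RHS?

Ratio test on column s2 — row 1: entry -2/9 ≤ 0; row 2: (1/3)/(5/9) = 3/5. Minimum is 3/5 at row 2 (a leaves); pivot element 5/9.
Divide row 2 by 5/9; eliminate column s2 from the other rows.
In the new row 2, the RHS entry is the old entry divided by the pivot: (1/3)/(5/9) = 3/5.

3/5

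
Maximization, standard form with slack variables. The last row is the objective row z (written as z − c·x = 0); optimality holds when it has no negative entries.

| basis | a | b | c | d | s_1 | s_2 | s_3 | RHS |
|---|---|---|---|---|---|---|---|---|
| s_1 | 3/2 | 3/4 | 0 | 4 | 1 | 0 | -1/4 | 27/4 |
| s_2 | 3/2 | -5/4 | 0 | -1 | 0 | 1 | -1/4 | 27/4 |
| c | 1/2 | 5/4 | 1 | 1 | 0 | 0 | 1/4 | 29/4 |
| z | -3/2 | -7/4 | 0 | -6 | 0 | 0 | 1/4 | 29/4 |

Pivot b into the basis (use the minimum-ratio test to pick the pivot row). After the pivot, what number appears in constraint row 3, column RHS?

Ratio test on column b — row 1: (27/4)/(3/4) = 9; row 2: entry -5/4 ≤ 0; row 3: (29/4)/(5/4) = 29/5. Minimum is 29/5 at row 3 (c leaves); pivot element 5/4.
Divide row 3 by 5/4; eliminate column b from the other rows.
In the new row 3, the RHS entry is the old entry divided by the pivot: (29/4)/(5/4) = 29/5.

29/5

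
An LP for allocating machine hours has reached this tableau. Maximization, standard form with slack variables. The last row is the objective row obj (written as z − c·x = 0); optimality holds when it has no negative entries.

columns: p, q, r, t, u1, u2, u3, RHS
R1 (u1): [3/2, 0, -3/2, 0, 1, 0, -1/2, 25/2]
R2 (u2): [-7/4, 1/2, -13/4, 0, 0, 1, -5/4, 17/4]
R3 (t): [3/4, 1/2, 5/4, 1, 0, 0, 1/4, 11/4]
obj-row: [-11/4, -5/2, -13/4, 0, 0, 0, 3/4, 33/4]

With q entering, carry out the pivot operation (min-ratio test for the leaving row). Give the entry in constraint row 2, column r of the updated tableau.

-9/2

Ratio test on column q — row 1: entry 0 ≤ 0; row 2: (17/4)/(1/2) = 17/2; row 3: (11/4)/(1/2) = 11/2. Minimum is 11/2 at row 3 (t leaves); pivot element 1/2.
Divide row 3 by 1/2; eliminate column q from the other rows.
Row 2 update in column r: -13/4 − (1/2)·(5/2) = -9/2.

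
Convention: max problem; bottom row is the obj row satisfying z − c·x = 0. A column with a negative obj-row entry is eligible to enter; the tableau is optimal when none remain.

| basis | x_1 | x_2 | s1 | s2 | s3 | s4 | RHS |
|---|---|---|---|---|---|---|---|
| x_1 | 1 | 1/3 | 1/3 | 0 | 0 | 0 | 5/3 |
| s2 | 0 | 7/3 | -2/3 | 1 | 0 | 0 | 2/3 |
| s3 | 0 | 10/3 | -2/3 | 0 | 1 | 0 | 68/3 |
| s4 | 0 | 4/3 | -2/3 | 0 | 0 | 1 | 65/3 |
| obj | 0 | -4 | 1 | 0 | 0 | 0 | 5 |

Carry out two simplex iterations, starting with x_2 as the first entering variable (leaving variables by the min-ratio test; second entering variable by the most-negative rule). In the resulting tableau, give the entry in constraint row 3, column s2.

Ratio test on column x_2 — row 1: (5/3)/(1/3) = 5; row 2: (2/3)/(7/3) = 2/7; row 3: (68/3)/(10/3) = 34/5; row 4: (65/3)/(4/3) = 65/4. Minimum is 2/7 at row 2 (s2 leaves); pivot element 7/3.
Divide row 2 by 7/3; eliminate column x_2 from the other rows.
Second iteration: most negative obj-row entry is -1/7 in column s1, so s1 enters.
Ratio test on column s1 — row 1: (11/7)/(3/7) = 11/3; row 2: entry -2/7 ≤ 0; row 3: (152/7)/(2/7) = 76; row 4: entry -2/7 ≤ 0. Minimum is 11/3 at row 1 (x_1 leaves); pivot element 3/7.
Divide row 1 by 3/7; eliminate column s1 from the other rows.
After both pivots, the entry at constraint row 3, column s2 is -4/3.

-4/3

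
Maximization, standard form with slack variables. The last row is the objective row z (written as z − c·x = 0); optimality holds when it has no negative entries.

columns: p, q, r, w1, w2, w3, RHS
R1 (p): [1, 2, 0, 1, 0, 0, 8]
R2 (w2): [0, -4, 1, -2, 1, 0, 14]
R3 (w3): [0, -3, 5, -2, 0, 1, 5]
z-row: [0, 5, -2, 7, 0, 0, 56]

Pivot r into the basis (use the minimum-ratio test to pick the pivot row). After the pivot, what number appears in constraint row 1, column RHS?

Ratio test on column r — row 1: entry 0 ≤ 0; row 2: 14/1 = 14; row 3: 5/5 = 1. Minimum is 1 at row 3 (w3 leaves); pivot element 5.
Divide row 3 by 5; eliminate column r from the other rows.
Row 1 update in column RHS: 8 − 0·1 = 8.

8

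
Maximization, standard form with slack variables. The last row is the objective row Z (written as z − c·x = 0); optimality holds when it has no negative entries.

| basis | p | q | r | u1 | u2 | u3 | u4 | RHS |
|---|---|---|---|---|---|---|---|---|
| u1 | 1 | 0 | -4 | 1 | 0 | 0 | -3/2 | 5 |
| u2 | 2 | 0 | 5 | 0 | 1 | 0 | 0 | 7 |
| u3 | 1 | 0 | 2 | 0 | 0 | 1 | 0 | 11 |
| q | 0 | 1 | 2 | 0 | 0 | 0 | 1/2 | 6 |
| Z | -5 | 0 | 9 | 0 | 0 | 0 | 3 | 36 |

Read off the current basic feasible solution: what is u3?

11

u3 is basic (row 3); its value is the RHS of that row, 11.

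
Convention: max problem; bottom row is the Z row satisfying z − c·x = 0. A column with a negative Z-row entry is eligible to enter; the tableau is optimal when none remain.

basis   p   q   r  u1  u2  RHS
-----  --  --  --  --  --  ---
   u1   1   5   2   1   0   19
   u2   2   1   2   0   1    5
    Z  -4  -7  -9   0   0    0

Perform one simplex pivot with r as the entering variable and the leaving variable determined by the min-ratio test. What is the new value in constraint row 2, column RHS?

5/2

Ratio test on column r — row 1: 19/2 = 19/2; row 2: 5/2 = 5/2. Minimum is 5/2 at row 2 (u2 leaves); pivot element 2.
Divide row 2 by 2; eliminate column r from the other rows.
In the new row 2, the RHS entry is the old entry divided by the pivot: 5/2 = 5/2.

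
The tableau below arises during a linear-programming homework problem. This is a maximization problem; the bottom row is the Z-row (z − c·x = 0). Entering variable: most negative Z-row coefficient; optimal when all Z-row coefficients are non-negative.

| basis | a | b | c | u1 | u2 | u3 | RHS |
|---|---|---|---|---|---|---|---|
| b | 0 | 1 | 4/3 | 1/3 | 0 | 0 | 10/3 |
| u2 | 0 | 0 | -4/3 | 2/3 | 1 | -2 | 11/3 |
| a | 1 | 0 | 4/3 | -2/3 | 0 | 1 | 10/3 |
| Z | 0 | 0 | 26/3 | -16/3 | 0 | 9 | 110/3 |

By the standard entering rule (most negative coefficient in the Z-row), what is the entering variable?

u1

Negative Z-row entries: u1: -16/3.
The most negative is -16/3 in column u1, so u1 enters.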